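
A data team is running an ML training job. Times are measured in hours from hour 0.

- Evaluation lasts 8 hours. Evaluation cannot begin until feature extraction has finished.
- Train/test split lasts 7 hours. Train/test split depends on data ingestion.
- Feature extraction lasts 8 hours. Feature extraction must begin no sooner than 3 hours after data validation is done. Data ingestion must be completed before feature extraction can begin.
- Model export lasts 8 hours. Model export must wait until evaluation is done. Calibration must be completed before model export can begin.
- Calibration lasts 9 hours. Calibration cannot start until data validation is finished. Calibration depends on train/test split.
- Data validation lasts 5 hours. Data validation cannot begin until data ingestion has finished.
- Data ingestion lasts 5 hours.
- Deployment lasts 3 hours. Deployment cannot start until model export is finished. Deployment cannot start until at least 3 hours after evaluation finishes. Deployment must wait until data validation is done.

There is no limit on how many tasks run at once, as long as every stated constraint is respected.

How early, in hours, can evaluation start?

Data ingestion has no prerequisites, so it starts at hour 0 and finishes at hour 5.
Data validation waits on data ingestion (finishes hour 5), so it starts at hour 5 and finishes at 5 + 5 = hour 10.
Feature extraction needs all of data validation (finishes hour 10, plus 3-hour gap → hour 13); data ingestion (finishes hour 5). That puts its earliest start at hour 13; it finishes at 13 + 8 = hour 21.
Evaluation waits on feature extraction (finishes hour 21), so the earliest it can start is hour 21.

21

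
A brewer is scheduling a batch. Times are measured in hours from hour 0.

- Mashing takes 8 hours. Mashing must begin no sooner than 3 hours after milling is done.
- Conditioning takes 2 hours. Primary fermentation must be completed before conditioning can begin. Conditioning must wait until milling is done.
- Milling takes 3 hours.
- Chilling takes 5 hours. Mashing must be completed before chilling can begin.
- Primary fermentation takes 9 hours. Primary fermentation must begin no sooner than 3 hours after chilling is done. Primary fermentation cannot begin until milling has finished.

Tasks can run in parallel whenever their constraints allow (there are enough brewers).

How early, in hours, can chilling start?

Milling can start immediately at hour 0; it finishes at hour 3.
Mashing waits on milling (finishes hour 3, plus 3-hour gap → hour 6), so it starts at hour 6 and finishes at 6 + 8 = hour 14.
Chilling waits on mashing (finishes hour 14), so the earliest it can start is hour 14.

14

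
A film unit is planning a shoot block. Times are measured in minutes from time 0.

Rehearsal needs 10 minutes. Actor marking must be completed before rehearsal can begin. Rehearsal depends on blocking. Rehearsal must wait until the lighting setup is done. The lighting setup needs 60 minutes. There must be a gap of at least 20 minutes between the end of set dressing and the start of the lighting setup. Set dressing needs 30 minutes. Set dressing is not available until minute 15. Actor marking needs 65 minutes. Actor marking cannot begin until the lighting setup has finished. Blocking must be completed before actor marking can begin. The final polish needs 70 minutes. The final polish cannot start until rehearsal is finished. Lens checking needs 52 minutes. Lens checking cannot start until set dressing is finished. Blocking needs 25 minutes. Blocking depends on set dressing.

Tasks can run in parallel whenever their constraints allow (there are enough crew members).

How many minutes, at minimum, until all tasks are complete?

270

Set dressing waits on its own release at minute 15, so it starts at minute 15 and finishes at 15 + 30 = minute 45.
Blocking waits on set dressing (finishes minute 45), so it starts at minute 45 and finishes at 45 + 25 = minute 70.
Lens checking cannot begin until set dressing (finishes minute 45). It runs from minute 45 to 45 + 52 = minute 97.
After set dressing (finishes minute 45, plus 20-minute gap → minute 65), the lighting setup can start at minute 65 and finishes at minute 125.
Actor marking has to wait for the lighting setup (finishes minute 125); blocking (finishes minute 70). The latest of these is minute 125, so actor marking runs minute 125 to 125 + 65 = minute 190.
For rehearsal: actor marking (finishes minute 190); blocking (finishes minute 70); the lighting setup (finishes minute 125). Taking the maximum gives a start of minute 190, and it finishes at 190 + 10 = minute 200.
After rehearsal (finishes minute 200), the final polish can start at minute 200 and finishes at minute 270.
All tasks are finished once the last one completes. Finish times: Set dressing at 45, The lighting setup at 125, Lens checking at 97, Blocking at 70, Actor marking at 190, Rehearsal at 200, The final polish at 270. The latest is minute 270.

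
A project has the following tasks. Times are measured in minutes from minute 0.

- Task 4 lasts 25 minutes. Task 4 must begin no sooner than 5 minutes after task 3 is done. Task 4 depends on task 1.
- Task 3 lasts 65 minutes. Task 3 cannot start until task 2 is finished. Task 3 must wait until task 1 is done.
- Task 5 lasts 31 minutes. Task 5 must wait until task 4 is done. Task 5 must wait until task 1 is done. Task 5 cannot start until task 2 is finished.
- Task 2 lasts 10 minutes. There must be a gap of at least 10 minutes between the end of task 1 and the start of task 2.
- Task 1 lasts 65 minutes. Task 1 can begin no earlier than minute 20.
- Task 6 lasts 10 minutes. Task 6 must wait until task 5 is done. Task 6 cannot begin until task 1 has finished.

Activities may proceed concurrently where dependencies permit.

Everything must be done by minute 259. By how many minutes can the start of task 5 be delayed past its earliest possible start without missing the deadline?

Task 1 waits on its own release at minute 20, so it starts at minute 20 and finishes at 20 + 65 = minute 85.
Task 2 cannot begin until task 1 (finishes minute 85, plus 10-minute gap → minute 95). It runs from minute 95 to 95 + 10 = minute 105.
Task 3 has to wait for task 2 (finishes minute 105); task 1 (finishes minute 85). The latest of these is minute 105, so task 3 runs minute 105 to 105 + 65 = minute 170.
Task 4 cannot start until task 3 (finishes minute 170, plus 5-minute gap → minute 175); task 1 (finishes minute 85). The controlling bound is minute 175, so task 4 finishes at 175 + 25 = minute 200.
For task 5: task 4 (finishes minute 200); task 1 (finishes minute 85); task 2 (finishes minute 105). Taking the maximum gives a start of minute 200, and it finishes at 200 + 31 = minute 231.

Working backward from the deadline:
Task 6 must finish by minute 259; it takes 10 minutes, so it must start by 259 − 10 = minute 249.
Task 5 feeds into task 6 (must start by minute 249); so task 5 must finish by minute 249 and therefore start by minute 218.
So task 5 can start as early as minute 200 and as late as minute 218, giving 218 − 200 = 18 minutes of slack.

18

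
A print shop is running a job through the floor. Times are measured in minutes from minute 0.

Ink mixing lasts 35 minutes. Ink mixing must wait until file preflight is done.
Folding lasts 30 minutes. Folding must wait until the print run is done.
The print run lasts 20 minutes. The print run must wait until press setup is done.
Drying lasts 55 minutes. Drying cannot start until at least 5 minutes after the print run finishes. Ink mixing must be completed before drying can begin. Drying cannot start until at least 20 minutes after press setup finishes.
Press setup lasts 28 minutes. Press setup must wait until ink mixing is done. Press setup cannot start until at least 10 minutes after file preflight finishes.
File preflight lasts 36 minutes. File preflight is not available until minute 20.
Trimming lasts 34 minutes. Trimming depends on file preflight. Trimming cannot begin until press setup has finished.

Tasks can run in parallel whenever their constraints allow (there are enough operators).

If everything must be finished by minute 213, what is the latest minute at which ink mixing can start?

70

To finish by minute 213, drying (duration 55) must start no later than minute 158.
Folding has no dependents, so it just needs to finish by minute 213. Starting by 213 − 30 = minute 183 achieves that.
For the print run: drying (must start by minute 158, minus 5-minute gap → minute 153); folding (must start by minute 183). The most restrictive is minute 153; with a 20-minute duration, the print run must start by minute 133.
To finish by minute 213, trimming (duration 34) must start no later than minute 179.
Press setup feeds the print run (must start by minute 133); drying (must start by minute 158, minus 20-minute gap → minute 138); trimming (must start by minute 179). Taking the minimum, press setup must finish by minute 133 and start by 133 − 28 = minute 105.
Ink mixing must finish in time for press setup (must start by minute 105); drying (must start by minute 158). The tightest is minute 105, so ink mixing must start by 105 − 35 = minute 70.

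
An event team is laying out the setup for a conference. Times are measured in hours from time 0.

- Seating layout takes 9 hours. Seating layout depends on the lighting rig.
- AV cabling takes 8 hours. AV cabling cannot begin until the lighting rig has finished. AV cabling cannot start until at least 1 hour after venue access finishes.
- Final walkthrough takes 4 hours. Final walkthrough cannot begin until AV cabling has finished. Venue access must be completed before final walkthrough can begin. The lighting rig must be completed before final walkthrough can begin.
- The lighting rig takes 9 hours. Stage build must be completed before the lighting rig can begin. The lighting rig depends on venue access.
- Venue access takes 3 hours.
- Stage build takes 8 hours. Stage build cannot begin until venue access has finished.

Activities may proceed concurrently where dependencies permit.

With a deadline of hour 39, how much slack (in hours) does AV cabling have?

7

Nothing blocks venue access, so it runs from hour 0 to hour 3.
Stage build cannot begin until venue access (finishes hour 3). It runs from hour 3 to 3 + 8 = hour 11.
The lighting rig needs all of stage build (finishes hour 11); venue access (finishes hour 3). That puts its earliest start at hour 11; it finishes at 11 + 9 = hour 20.
AV cabling cannot start until the lighting rig (finishes hour 20); venue access (finishes hour 3, plus 1-hour gap → hour 4). The controlling bound is hour 20, so AV cabling finishes at 20 + 8 = hour 28.

Working backward from the deadline:
Final walkthrough has no dependents, so it just needs to finish by hour 39. Starting by 39 − 4 = hour 35 achieves that.
Since final walkthrough (must start by hour 35) depends on it, AV cabling must finish by hour 35. Backing off its 8-hour duration gives a latest start of hour 27.
So AV cabling can start as early as hour 20 and as late as hour 27, giving 27 − 20 = 7 hours of slack.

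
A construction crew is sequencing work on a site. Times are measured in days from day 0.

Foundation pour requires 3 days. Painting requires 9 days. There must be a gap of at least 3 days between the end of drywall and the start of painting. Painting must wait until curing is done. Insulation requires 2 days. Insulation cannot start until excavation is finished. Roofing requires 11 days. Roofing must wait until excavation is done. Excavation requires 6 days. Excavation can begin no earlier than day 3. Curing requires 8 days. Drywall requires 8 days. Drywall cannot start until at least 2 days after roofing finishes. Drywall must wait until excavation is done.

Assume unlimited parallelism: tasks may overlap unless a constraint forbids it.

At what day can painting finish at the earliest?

42

Curing has no prerequisites, so it starts at day 0 and finishes at day 8.
Excavation cannot begin until its own release at day 3. It runs from day 3 to 3 + 6 = day 9.
After excavation (finishes day 9), roofing can start at day 9 and finishes at day 20.
Drywall needs all of roofing (finishes day 20, plus 2-day gap → day 22); excavation (finishes day 9). That puts its earliest start at day 22; it finishes at 22 + 8 = day 30.
For painting: drywall (finishes day 30, plus 3-day gap → day 33); curing (finishes day 8). Taking the maximum gives a start of day 33, and it finishes at 33 + 9 = day 42.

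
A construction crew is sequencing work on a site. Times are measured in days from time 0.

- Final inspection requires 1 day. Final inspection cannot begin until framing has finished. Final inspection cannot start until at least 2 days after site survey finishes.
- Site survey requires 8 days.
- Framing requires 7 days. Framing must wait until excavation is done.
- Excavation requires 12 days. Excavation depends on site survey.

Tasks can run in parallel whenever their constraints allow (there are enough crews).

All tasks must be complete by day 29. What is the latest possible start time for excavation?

9

Final inspection has no dependents, so it just needs to finish by day 29. Starting by 29 − 1 = day 28 achieves that.
Framing has to be done before final inspection (must start by day 28). That means finishing by day 28, i.e. starting by 28 − 7 = day 21.
Excavation has to be done before framing (must start by day 21). That means finishing by day 21, i.e. starting by 21 − 12 = day 9.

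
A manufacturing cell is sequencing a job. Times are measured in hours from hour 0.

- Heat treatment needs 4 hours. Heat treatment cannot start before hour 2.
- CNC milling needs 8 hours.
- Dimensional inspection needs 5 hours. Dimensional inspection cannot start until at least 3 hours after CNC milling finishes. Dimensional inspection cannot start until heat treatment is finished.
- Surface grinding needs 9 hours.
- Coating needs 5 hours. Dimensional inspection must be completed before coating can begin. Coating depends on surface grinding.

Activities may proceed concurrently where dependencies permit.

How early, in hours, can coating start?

Surface grinding has no prerequisites, so it starts at hour 0 and finishes at hour 9.
Heat treatment cannot begin until its own release at hour 2. It runs from hour 2 to 2 + 4 = hour 6.
CNC milling has no prerequisites, so it starts at hour 0 and finishes at hour 8.
Dimensional inspection has to wait for CNC milling (finishes hour 8, plus 3-hour gap → hour 11); heat treatment (finishes hour 6). The latest of these is hour 11, so dimensional inspection runs hour 11 to 11 + 5 = hour 16.
Coating waits on dimensional inspection (finishes hour 16); surface grinding (finishes hour 9). The latest of these is hour 16, which is the earliest coating can start.

16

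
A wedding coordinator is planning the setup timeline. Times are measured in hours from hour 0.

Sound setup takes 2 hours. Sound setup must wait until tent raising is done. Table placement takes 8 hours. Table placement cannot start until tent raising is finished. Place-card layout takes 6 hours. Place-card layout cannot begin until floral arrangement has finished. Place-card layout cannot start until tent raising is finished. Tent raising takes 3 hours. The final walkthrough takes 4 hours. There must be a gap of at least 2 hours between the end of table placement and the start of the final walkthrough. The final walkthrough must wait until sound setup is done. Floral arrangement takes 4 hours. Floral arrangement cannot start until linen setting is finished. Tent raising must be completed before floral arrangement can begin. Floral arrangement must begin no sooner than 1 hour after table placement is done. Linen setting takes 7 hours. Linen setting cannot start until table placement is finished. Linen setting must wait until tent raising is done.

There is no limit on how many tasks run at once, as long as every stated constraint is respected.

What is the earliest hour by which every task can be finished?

28

Nothing blocks tent raising, so it runs from hour 0 to hour 3.
After tent raising (finishes hour 3), sound setup can start at hour 3 and finishes at hour 5.
After tent raising (finishes hour 3), table placement can start at hour 3 and finishes at hour 11.
The final walkthrough cannot start until table placement (finishes hour 11, plus 2-hour gap → hour 13); sound setup (finishes hour 5). The controlling bound is hour 13, so the final walkthrough finishes at 13 + 4 = hour 17.
Linen setting has to wait for table placement (finishes hour 11); tent raising (finishes hour 3). The latest of these is hour 11, so linen setting runs hour 11 to 11 + 7 = hour 18.
Floral arrangement has to wait for linen setting (finishes hour 18); tent raising (finishes hour 3); table placement (finishes hour 11, plus 1-hour gap → hour 12). The latest of these is hour 18, so floral arrangement runs hour 18 to 18 + 4 = hour 22.
For place-card layout: floral arrangement (finishes hour 22); tent raising (finishes hour 3). Taking the maximum gives a start of hour 22, and it finishes at 22 + 6 = hour 28.
All tasks are finished once the last one completes. Finish times: Tent raising at 3, Table placement at 11, Linen setting at 18, Floral arrangement at 22, Sound setup at 5, Place-card layout at 28, The final walkthrough at 17. The latest is hour 28.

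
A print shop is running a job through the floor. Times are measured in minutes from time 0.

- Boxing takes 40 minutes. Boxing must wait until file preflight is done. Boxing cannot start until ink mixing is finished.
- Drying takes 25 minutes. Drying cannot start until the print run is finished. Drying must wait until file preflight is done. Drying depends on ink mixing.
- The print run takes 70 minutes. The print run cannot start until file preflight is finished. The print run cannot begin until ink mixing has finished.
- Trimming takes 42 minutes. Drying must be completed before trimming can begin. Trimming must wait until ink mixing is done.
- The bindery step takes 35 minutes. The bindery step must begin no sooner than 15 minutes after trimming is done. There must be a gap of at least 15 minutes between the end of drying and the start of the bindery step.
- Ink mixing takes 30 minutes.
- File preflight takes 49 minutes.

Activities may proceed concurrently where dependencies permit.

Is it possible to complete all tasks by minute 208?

No

Nothing blocks ink mixing, so it runs from minute 0 to minute 30.
Nothing blocks file preflight, so it runs from minute 0 to minute 49.
Boxing has to wait for file preflight (finishes minute 49); ink mixing (finishes minute 30). The latest of these is minute 49, so boxing runs minute 49 to 49 + 40 = minute 89.
The print run needs all of file preflight (finishes minute 49); ink mixing (finishes minute 30). That puts its earliest start at minute 49; it finishes at 49 + 70 = minute 119.
Drying needs all of the print run (finishes minute 119); file preflight (finishes minute 49); ink mixing (finishes minute 30). That puts its earliest start at minute 119; it finishes at 119 + 25 = minute 144.
For trimming: drying (finishes minute 144); ink mixing (finishes minute 30). Taking the maximum gives a start of minute 144, and it finishes at 144 + 42 = minute 186.
The bindery step needs all of trimming (finishes minute 186, plus 15-minute gap → minute 201); drying (finishes minute 144, plus 15-minute gap → minute 159). That puts its earliest start at minute 201; it finishes at 201 + 35 = minute 236.
The earliest everything can be done is minute 236, which is after the deadline of 208, so it is not possible.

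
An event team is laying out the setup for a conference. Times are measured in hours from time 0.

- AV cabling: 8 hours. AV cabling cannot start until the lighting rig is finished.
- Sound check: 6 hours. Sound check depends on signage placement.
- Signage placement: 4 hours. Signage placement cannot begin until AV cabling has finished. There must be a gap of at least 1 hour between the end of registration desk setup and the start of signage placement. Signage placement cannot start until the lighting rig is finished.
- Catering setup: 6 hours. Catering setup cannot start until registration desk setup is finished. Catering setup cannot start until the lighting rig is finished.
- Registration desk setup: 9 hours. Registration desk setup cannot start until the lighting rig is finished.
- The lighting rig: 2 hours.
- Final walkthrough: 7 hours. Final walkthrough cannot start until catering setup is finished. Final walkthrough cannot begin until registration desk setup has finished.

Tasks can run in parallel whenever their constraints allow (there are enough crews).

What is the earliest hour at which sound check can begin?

16

The lighting rig has no prerequisites, so it starts at hour 0 and finishes at hour 2.
Registration desk setup cannot begin until the lighting rig (finishes hour 2). It runs from hour 2 to 2 + 9 = hour 11.
AV cabling waits on the lighting rig (finishes hour 2), so it starts at hour 2 and finishes at 2 + 8 = hour 10.
Signage placement has to wait for AV cabling (finishes hour 10); registration desk setup (finishes hour 11, plus 1-hour gap → hour 12); the lighting rig (finishes hour 2). The latest of these is hour 12, so signage placement runs hour 12 to 12 + 4 = hour 16.
Sound check waits on signage placement (finishes hour 16), so the earliest it can start is hour 16.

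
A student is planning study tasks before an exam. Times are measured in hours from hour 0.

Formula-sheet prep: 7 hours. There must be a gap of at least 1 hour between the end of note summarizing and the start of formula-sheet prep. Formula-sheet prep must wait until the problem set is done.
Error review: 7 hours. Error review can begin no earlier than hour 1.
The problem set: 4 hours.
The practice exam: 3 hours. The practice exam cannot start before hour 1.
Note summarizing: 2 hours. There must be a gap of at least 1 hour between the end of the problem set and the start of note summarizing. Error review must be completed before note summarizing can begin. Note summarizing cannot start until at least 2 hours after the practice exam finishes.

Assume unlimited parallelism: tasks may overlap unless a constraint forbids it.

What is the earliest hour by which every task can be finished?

18

Error review cannot begin until its own release at hour 1. It runs from hour 1 to 1 + 7 = hour 8.
The practice exam cannot begin until its own release at hour 1. It runs from hour 1 to 1 + 3 = hour 4.
The problem set has no prerequisites, so it starts at hour 0 and finishes at hour 4.
Note summarizing needs all of the problem set (finishes hour 4, plus 1-hour gap → hour 5); error review (finishes hour 8); the practice exam (finishes hour 4, plus 2-hour gap → hour 6). That puts its earliest start at hour 8; it finishes at 8 + 2 = hour 10.
Formula-sheet prep cannot start until note summarizing (finishes hour 10, plus 1-hour gap → hour 11); the problem set (finishes hour 4). The controlling bound is hour 11, so formula-sheet prep finishes at 11 + 7 = hour 18.
All tasks are finished once the last one completes. Finish times: The problem set at 4, The practice exam at 4, Error review at 8, Note summarizing at 10, Formula-sheet prep at 18. The latest is hour 18.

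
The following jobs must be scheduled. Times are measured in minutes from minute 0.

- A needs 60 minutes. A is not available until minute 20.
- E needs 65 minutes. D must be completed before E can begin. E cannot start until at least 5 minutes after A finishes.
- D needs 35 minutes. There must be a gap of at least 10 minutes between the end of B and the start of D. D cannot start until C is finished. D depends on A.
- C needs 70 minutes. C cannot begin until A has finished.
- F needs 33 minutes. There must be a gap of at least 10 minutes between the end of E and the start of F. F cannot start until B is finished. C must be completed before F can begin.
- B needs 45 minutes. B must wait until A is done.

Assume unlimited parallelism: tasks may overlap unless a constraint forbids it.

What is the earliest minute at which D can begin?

150

A waits on its own release at minute 20, so it starts at minute 20 and finishes at 20 + 60 = minute 80.
C waits on A (finishes minute 80), so it starts at minute 80 and finishes at 80 + 70 = minute 150.
B waits on A (finishes minute 80), so it starts at minute 80 and finishes at 80 + 45 = minute 125.
D waits on B (finishes minute 125, plus 10-minute gap → minute 135); C (finishes minute 150); A (finishes minute 80). The latest of these is minute 150, which is the earliest D can start.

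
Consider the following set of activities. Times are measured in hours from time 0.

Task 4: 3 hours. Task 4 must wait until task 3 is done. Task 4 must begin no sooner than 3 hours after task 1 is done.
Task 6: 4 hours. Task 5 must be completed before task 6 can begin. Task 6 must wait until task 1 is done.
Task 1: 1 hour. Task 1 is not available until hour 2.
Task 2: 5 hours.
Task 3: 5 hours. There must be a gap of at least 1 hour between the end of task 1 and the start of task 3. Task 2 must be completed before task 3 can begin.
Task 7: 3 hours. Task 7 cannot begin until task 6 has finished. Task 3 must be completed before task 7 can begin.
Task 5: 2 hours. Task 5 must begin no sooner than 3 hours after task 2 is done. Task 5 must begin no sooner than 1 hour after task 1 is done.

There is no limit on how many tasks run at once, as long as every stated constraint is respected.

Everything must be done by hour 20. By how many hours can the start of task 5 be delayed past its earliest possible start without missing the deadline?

Task 2 has no prerequisites, so it starts at hour 0 and finishes at hour 5.
Task 1 cannot begin until its own release at hour 2. It runs from hour 2 to 2 + 1 = hour 3.
Task 5 has to wait for task 2 (finishes hour 5, plus 3-hour gap → hour 8); task 1 (finishes hour 3, plus 1-hour gap → hour 4). The latest of these is hour 8, so task 5 runs hour 8 to 8 + 2 = hour 10.

Working backward from the deadline:
Task 7 must finish by hour 20; it takes 3 hours, so it must start by 20 − 3 = hour 17.
Task 6 feeds into task 7 (must start by hour 17); so task 6 must finish by hour 17 and therefore start by hour 13.
Task 5 must finish before task 6 (must start by hour 13). With a 2-hour duration, task 5 must start by 13 − 2 = hour 11.
So task 5 can start as early as hour 8 and as late as hour 11, giving 11 − 8 = 3 hours of slack.

3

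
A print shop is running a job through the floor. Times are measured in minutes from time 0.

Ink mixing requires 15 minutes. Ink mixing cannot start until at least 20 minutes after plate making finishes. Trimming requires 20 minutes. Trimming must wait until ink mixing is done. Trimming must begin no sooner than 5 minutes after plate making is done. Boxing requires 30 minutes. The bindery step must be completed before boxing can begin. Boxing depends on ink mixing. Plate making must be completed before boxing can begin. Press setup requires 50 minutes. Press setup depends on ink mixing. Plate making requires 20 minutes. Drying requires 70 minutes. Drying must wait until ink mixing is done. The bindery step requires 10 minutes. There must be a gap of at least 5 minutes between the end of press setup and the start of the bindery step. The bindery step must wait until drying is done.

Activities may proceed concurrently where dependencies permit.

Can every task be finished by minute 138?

No

Plate making has no prerequisites, so it starts at minute 0 and finishes at minute 20.
After plate making (finishes minute 20, plus 20-minute gap → minute 40), ink mixing can start at minute 40 and finishes at minute 55.
Trimming has to wait for ink mixing (finishes minute 55); plate making (finishes minute 20, plus 5-minute gap → minute 25). The latest of these is minute 55, so trimming runs minute 55 to 55 + 20 = minute 75.
Drying waits on ink mixing (finishes minute 55), so it starts at minute 55 and finishes at 55 + 70 = minute 125.
Press setup waits on ink mixing (finishes minute 55), so it starts at minute 55 and finishes at 55 + 50 = minute 105.
The bindery step has to wait for press setup (finishes minute 105, plus 5-minute gap → minute 110); drying (finishes minute 125). The latest of these is minute 125, so the bindery step runs minute 125 to 125 + 10 = minute 135.
Boxing cannot start until the bindery step (finishes minute 135); ink mixing (finishes minute 55); plate making (finishes minute 20). The controlling bound is minute 135, so boxing finishes at 135 + 30 = minute 165.
The earliest everything can be done is minute 165, which is after the deadline of 138, so it is not possible.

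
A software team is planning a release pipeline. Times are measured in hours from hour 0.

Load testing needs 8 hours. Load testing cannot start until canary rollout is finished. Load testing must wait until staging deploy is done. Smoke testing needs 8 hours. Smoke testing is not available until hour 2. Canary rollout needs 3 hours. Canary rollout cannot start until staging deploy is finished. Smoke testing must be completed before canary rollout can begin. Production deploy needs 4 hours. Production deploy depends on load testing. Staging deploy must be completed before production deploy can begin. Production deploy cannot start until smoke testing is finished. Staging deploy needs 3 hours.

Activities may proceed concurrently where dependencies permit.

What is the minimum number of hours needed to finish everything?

Smoke testing cannot begin until its own release at hour 2. It runs from hour 2 to 2 + 8 = hour 10.
Nothing blocks staging deploy, so it runs from hour 0 to hour 3.
Canary rollout cannot start until staging deploy (finishes hour 3); smoke testing (finishes hour 10). The controlling bound is hour 10, so canary rollout finishes at 10 + 3 = hour 13.
Load testing cannot start until canary rollout (finishes hour 13); staging deploy (finishes hour 3). The controlling bound is hour 13, so load testing finishes at 13 + 8 = hour 21.
For production deploy: load testing (finishes hour 21); staging deploy (finishes hour 3); smoke testing (finishes hour 10). Taking the maximum gives a start of hour 21, and it finishes at 21 + 4 = hour 25.
All tasks are finished once the last one completes. Finish times: Staging deploy at 3, Smoke testing at 10, Canary rollout at 13, Load testing at 21, Production deploy at 25. The latest is hour 25.

25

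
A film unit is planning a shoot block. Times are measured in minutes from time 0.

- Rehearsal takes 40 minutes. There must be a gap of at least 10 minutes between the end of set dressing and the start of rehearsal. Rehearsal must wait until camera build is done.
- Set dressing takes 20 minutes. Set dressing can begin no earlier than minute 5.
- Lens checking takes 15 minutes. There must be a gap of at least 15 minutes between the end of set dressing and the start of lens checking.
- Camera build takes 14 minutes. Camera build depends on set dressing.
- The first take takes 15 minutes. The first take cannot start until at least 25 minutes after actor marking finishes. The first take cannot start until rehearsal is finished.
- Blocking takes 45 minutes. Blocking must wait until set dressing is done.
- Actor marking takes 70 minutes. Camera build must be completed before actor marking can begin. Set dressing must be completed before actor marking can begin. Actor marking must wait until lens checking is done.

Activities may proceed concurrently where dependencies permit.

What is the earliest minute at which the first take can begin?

150

Set dressing waits on its own release at minute 5, so it starts at minute 5 and finishes at 5 + 20 = minute 25.
Lens checking cannot begin until set dressing (finishes minute 25, plus 15-minute gap → minute 40). It runs from minute 40 to 40 + 15 = minute 55.
Camera build cannot begin until set dressing (finishes minute 25). It runs from minute 25 to 25 + 14 = minute 39.
Rehearsal cannot start until set dressing (finishes minute 25, plus 10-minute gap → minute 35); camera build (finishes minute 39). The controlling bound is minute 39, so rehearsal finishes at 39 + 40 = minute 79.
Actor marking needs all of camera build (finishes minute 39); set dressing (finishes minute 25); lens checking (finishes minute 55). That puts its earliest start at minute 55; it finishes at 55 + 70 = minute 125.
The first take waits on actor marking (finishes minute 125, plus 25-minute gap → minute 150); rehearsal (finishes minute 79). The latest of these is minute 150, which is the earliest the first take can start.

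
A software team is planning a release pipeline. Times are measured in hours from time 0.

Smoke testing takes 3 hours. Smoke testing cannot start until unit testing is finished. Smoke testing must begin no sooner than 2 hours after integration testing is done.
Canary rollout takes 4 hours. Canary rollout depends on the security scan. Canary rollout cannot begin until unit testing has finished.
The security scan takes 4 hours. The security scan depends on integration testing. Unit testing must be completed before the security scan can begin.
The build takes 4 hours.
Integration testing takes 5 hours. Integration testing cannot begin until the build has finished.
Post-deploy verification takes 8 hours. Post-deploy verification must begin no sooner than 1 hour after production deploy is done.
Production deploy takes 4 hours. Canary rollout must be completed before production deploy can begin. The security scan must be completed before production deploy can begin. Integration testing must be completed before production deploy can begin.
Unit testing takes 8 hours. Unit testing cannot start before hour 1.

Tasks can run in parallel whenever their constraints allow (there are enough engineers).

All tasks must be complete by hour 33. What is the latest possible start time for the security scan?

12

Post-deploy verification has no dependents, so it just needs to finish by hour 33. Starting by 33 − 8 = hour 25 achieves that.
Since post-deploy verification (must start by hour 25, minus 1-hour gap → hour 24) depends on it, production deploy must finish by hour 24. Backing off its 4-hour duration gives a latest start of hour 20.
Canary rollout must finish before production deploy (must start by hour 20). With a 4-hour duration, canary rollout must start by 20 − 4 = hour 16.
The security scan has several dependents: canary rollout (must start by hour 16); production deploy (must start by hour 20). The earliest of those limits is hour 16, so the security scan must start by 16 − 4 = hour 12.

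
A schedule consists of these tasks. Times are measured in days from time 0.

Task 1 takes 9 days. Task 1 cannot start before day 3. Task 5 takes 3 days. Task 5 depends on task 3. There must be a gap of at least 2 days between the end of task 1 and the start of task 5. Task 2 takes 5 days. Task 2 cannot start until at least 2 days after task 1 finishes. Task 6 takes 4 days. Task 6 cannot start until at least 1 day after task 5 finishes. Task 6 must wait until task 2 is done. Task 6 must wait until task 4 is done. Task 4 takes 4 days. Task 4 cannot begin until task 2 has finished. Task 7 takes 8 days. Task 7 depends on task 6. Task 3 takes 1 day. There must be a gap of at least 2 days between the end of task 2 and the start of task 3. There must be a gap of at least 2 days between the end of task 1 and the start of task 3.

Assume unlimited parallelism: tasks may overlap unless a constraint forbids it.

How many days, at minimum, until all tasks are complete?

38

Task 1 waits on its own release at day 3, so it starts at day 3 and finishes at 3 + 9 = day 12.
Task 2 waits on task 1 (finishes day 12, plus 2-day gap → day 14), so it starts at day 14 and finishes at 14 + 5 = day 19.
After task 2 (finishes day 19), task 4 can start at day 19 and finishes at day 23.
For task 3: task 2 (finishes day 19, plus 2-day gap → day 21); task 1 (finishes day 12, plus 2-day gap → day 14). Taking the maximum gives a start of day 21, and it finishes at 21 + 1 = day 22.
Task 5 has to wait for task 3 (finishes day 22); task 1 (finishes day 12, plus 2-day gap → day 14). The latest of these is day 22, so task 5 runs day 22 to 22 + 3 = day 25.
Task 6 cannot start until task 5 (finishes day 25, plus 1-day gap → day 26); task 2 (finishes day 19); task 4 (finishes day 23). The controlling bound is day 26, so task 6 finishes at 26 + 4 = day 30.
Task 7 waits on task 6 (finishes day 30), so it starts at day 30 and finishes at 30 + 8 = day 38.
All tasks are finished once the last one completes. Finish times: Task 1 at 12, Task 2 at 19, Task 3 at 22, Task 4 at 23, Task 5 at 25, Task 6 at 30, Task 7 at 38. The latest is day 38.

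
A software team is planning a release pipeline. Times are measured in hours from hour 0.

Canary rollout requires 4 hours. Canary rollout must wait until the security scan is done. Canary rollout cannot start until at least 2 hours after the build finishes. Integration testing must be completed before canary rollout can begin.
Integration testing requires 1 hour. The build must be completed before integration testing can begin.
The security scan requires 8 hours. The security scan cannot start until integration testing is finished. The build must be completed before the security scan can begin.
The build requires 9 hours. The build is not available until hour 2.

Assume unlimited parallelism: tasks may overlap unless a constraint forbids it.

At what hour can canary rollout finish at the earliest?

24

After its own release at hour 2, the build can start at hour 2 and finishes at hour 11.
After the build (finishes hour 11), integration testing can start at hour 11 and finishes at hour 12.
The security scan has to wait for integration testing (finishes hour 12); the build (finishes hour 11). The latest of these is hour 12, so the security scan runs hour 12 to 12 + 8 = hour 20.
Canary rollout needs all of the security scan (finishes hour 20); the build (finishes hour 11, plus 2-hour gap → hour 13); integration testing (finishes hour 12). That puts its earliest start at hour 20; it finishes at 20 + 4 = hour 24.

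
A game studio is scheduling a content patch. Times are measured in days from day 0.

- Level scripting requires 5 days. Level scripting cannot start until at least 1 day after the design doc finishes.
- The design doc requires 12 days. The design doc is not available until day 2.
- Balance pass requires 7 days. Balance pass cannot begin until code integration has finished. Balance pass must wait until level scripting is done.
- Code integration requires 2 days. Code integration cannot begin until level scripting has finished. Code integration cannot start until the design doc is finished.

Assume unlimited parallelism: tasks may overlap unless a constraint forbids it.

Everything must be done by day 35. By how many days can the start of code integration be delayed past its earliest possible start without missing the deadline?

The design doc waits on its own release at day 2, so it starts at day 2 and finishes at 2 + 12 = day 14.
Level scripting cannot begin until the design doc (finishes day 14, plus 1-day gap → day 15). It runs from day 15 to 15 + 5 = day 20.
Code integration needs all of level scripting (finishes day 20); the design doc (finishes day 14). That puts its earliest start at day 20; it finishes at 20 + 2 = day 22.

Working backward from the deadline:
To finish by day 35, balance pass (duration 7) must start no later than day 28.
Since balance pass (must start by day 28) depends on it, code integration must finish by day 28. Backing off its 2-day duration gives a latest start of day 26.
So code integration can start as early as day 20 and as late as day 26, giving 26 − 20 = 6 days of slack.

6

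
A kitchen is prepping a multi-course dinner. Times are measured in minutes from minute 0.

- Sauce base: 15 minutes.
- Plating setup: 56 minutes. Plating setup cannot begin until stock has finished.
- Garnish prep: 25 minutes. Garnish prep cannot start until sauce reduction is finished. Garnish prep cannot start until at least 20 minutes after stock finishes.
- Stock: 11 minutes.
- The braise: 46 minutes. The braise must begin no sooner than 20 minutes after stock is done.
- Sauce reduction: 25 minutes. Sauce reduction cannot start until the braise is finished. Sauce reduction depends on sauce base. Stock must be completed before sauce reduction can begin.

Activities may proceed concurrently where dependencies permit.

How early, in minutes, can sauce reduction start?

Nothing blocks sauce base, so it runs from minute 0 to minute 15.
Stock has no prerequisites, so it starts at minute 0 and finishes at minute 11.
The braise cannot begin until stock (finishes minute 11, plus 20-minute gap → minute 31). It runs from minute 31 to 31 + 46 = minute 77.
Sauce reduction waits on the braise (finishes minute 77); sauce base (finishes minute 15); stock (finishes minute 11). The latest of these is minute 77, which is the earliest sauce reduction can start.

77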